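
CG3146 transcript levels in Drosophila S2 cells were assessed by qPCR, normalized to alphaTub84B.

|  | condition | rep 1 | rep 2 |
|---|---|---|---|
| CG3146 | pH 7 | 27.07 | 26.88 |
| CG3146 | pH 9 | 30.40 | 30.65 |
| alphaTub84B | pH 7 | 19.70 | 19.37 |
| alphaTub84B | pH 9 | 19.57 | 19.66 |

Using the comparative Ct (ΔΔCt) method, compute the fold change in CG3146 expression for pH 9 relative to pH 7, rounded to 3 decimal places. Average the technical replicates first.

0.090

Mean Ct: CG3146 pH 7 26.975; CG3146 pH 9 30.525; alphaTub84B pH 7 19.535; alphaTub84B pH 9 19.615
ΔCt(pH 7) = 26.975 − 19.535 = 7.440
ΔCt(pH 9) = 30.525 − 19.615 = 10.910
ΔΔCt = 10.910 − 7.440 = 3.470
Fold change = 2^(−3.470) = 0.0902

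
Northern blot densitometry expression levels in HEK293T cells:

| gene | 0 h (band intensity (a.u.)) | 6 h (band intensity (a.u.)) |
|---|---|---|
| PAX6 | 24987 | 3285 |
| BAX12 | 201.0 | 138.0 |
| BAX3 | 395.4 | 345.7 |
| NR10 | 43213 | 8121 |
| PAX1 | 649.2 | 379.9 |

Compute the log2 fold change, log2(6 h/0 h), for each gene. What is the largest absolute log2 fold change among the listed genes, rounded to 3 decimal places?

2.927

log2(3285/24987) = -2.927  (PAX6)
log2(138.0/201.0) = -0.543  (BAX12)
log2(345.7/395.4) = -0.194  (BAX3)
log2(8121/43213) = -2.412  (NR10)
log2(379.9/649.2) = -0.773  (PAX1)
The largest magnitude belongs to PAX6.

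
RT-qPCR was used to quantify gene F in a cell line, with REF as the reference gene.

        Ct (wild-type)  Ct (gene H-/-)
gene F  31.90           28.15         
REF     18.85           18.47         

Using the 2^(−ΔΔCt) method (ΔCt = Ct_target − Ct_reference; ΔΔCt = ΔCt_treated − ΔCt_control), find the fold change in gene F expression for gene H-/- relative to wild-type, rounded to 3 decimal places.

ΔCt(wild-type) = 31.900 − 18.850 = 13.050
ΔCt(gene H-/-) = 28.150 − 18.470 = 9.680
ΔΔCt = 9.680 − 13.050 = -3.370
Fold change = 2^(−(-3.370)) = 2^3.370 = 10.3388

10.339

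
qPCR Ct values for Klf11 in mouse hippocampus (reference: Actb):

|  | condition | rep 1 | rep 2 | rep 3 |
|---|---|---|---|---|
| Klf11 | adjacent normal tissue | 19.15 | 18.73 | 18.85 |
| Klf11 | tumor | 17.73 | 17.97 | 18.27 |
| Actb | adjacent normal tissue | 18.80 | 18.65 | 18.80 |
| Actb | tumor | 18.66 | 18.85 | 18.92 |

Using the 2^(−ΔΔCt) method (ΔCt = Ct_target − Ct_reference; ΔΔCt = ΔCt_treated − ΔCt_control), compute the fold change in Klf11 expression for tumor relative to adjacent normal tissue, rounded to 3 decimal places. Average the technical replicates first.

1.972

Mean Ct: Klf11 adjacent normal tissue 18.910; Klf11 tumor 17.990; Actb adjacent normal tissue 18.750; Actb tumor 18.810
ΔCt(adjacent normal tissue) = 18.910 − 18.750 = 0.160
ΔCt(tumor) = 17.990 − 18.810 = -0.820
ΔΔCt = -0.820 − 0.160 = -0.980
Fold change = 2^(−(-0.980)) = 2^0.980 = 1.9725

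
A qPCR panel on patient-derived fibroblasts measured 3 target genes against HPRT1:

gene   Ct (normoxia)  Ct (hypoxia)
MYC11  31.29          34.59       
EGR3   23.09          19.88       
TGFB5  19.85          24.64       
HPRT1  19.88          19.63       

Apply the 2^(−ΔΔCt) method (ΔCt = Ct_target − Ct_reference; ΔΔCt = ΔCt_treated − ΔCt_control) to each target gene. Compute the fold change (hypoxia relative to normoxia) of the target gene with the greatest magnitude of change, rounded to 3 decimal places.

MYC11: ΔΔCt = (34.59−19.63) − (31.29−19.88) = 14.96 − 11.41 = 3.55; fold change = 2^-3.55 = 0.085
EGR3: ΔΔCt = (19.88−19.63) − (23.09−19.88) = 0.25 − 3.21 = -2.96; fold change = 2^2.96 = 7.781
TGFB5: ΔΔCt = (24.64−19.63) − (19.85−19.88) = 5.01 − (-0.03) = 5.04; fold change = 2^-5.04 = 0.030
TGFB5 has the largest |ΔΔCt| = 5.04.

0.030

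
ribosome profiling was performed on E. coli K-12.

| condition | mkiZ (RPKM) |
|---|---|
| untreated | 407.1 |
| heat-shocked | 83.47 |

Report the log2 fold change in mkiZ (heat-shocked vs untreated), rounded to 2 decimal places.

Fold change = 83.47 / 407.1 = 0.2050
log2(0.2050) = -2.286

-2.29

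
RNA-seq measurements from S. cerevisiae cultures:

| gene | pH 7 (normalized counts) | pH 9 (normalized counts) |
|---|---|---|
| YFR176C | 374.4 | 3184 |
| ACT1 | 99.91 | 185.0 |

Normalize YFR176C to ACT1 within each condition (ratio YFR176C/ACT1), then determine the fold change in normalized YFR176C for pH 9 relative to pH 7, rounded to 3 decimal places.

4.593

YFR176C/ACT1 (pH 7) = 374.4 / 99.91 = 3.7474
YFR176C/ACT1 (pH 9) = 3184 / 185.0 = 17.211
Fold change = 17.211 / 3.7474 = 4.5928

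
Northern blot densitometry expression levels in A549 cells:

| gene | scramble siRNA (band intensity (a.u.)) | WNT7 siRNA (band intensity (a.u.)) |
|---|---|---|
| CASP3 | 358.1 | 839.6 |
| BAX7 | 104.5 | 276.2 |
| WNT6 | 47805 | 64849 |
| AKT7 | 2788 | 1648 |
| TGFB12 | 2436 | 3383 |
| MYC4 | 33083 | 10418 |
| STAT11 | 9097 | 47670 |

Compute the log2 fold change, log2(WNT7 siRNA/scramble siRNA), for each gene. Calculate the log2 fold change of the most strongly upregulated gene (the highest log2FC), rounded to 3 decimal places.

2.390

log2(839.6/358.1) = 1.229  (CASP3)
log2(276.2/104.5) = 1.402  (BAX7)
log2(64849/47805) = 0.440  (WNT6)
log2(1648/2788) = -0.759  (AKT7)
log2(3383/2436) = 0.474  (TGFB12)
log2(10418/33083) = -1.667  (MYC4)
log2(47670/9097) = 2.390  (STAT11)
STAT11 is most strongly upregulated.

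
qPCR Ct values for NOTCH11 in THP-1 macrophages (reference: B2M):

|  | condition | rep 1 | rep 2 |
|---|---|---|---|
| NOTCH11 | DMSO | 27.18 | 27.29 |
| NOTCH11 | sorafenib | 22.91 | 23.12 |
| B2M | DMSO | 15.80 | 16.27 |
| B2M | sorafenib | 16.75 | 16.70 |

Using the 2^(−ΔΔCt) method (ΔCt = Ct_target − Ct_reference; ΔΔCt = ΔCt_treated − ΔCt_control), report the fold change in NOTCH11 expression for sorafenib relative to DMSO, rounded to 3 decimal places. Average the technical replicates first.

Mean Ct: NOTCH11 DMSO 27.235; NOTCH11 sorafenib 23.015; B2M DMSO 16.035; B2M sorafenib 16.725
ΔCt(DMSO) = 27.235 − 16.035 = 11.200
ΔCt(sorafenib) = 23.015 − 16.725 = 6.290
ΔΔCt = 6.290 − 11.200 = -4.910
Fold change = 2^(−(-4.910)) = 2^4.910 = 30.0647

30.065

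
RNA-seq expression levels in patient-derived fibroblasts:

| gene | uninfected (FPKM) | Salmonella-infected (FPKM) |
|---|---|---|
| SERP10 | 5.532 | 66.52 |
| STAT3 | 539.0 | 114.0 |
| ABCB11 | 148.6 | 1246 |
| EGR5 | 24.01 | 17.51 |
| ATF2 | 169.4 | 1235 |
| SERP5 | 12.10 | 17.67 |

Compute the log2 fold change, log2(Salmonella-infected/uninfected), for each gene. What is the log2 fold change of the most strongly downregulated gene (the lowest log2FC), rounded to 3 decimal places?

-2.241

log2(66.52/5.532) = 3.588  (SERP10)
log2(114.0/539.0) = -2.241  (STAT3)
log2(1246/148.6) = 3.068  (ABCB11)
log2(17.51/24.01) = -0.455  (EGR5)
log2(1235/169.4) = 2.866  (ATF2)
log2(17.67/12.10) = 0.546  (SERP5)
STAT3 is most strongly downregulated.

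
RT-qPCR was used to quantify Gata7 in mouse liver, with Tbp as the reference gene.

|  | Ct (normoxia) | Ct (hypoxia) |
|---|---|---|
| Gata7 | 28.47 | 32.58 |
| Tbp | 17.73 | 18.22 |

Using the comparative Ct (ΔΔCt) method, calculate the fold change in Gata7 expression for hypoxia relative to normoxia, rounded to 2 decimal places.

ΔCt(normoxia) = 28.470 − 17.730 = 10.740
ΔCt(hypoxia) = 32.580 − 18.220 = 14.360
ΔΔCt = 14.360 − 10.740 = 3.620
Fold change = 2^(−3.620) = 0.081

0.08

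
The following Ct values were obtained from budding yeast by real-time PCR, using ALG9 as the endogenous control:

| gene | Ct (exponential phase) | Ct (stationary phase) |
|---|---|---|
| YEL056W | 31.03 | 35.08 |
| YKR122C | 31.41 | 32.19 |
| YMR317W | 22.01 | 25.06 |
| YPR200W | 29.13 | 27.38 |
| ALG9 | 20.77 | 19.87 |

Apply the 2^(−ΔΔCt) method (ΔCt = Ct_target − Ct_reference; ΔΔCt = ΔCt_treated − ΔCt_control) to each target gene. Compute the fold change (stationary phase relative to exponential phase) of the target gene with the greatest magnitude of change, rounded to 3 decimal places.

0.032

YEL056W: ΔΔCt = (35.08−19.87) − (31.03−20.77) = 15.21 − 10.26 = 4.95; fold change = 2^-4.95 = 0.032
YKR122C: ΔΔCt = (32.19−19.87) − (31.41−20.77) = 12.32 − 10.64 = 1.68; fold change = 2^-1.68 = 0.312
YMR317W: ΔΔCt = (25.06−19.87) − (22.01−20.77) = 5.19 − 1.24 = 3.95; fold change = 2^-3.95 = 0.065
YPR200W: ΔΔCt = (27.38−19.87) − (29.13−20.77) = 7.51 − 8.36 = -0.85; fold change = 2^0.85 = 1.803
YEL056W has the largest |ΔΔCt| = 4.95.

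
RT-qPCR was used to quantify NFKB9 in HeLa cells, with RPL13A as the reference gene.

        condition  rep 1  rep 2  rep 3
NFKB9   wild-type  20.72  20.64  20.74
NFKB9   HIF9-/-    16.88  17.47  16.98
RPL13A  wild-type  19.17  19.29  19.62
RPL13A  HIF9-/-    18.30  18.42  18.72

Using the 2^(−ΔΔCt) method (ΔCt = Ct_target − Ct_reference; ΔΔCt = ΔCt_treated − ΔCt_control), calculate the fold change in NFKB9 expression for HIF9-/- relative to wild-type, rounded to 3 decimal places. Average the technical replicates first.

6.543

Mean Ct: NFKB9 wild-type 20.700; NFKB9 HIF9-/- 17.110; RPL13A wild-type 19.360; RPL13A HIF9-/- 18.480
ΔCt(wild-type) = 20.700 − 19.360 = 1.340
ΔCt(HIF9-/-) = 17.110 − 18.480 = -1.370
ΔΔCt = -1.370 − 1.340 = -2.710
Fold change = 2^(−(-2.710)) = 2^2.710 = 6.5432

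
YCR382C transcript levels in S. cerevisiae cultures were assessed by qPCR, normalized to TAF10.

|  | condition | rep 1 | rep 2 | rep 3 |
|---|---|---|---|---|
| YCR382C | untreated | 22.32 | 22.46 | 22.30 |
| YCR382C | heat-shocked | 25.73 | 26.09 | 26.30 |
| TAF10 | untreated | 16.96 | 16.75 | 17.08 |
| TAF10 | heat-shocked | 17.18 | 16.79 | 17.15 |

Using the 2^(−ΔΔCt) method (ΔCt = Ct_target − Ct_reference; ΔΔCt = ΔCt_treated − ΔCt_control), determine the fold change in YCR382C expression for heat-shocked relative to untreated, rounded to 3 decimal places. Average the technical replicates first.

Mean Ct: YCR382C untreated 22.360; YCR382C heat-shocked 26.040; TAF10 untreated 16.930; TAF10 heat-shocked 17.040
ΔCt(untreated) = 22.360 − 16.930 = 5.430
ΔCt(heat-shocked) = 26.040 − 17.040 = 9.000
ΔΔCt = 9.000 − 5.430 = 3.570
Fold change = 2^(−3.570) = 0.0842

0.084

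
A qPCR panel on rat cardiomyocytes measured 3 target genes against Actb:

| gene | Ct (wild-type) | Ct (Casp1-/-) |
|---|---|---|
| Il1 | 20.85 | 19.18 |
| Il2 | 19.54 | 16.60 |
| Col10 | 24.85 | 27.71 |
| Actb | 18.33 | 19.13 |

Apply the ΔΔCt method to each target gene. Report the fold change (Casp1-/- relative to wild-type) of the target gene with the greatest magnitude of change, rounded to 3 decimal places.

13.361

Il1: ΔΔCt = (19.18−19.13) − (20.85−18.33) = 0.05 − 2.52 = -2.47; fold change = 2^2.47 = 5.540
Il2: ΔΔCt = (16.60−19.13) − (19.54−18.33) = -2.53 − 1.21 = -3.74; fold change = 2^3.74 = 13.361
Col10: ΔΔCt = (27.71−19.13) − (24.85−18.33) = 8.58 − 6.52 = 2.06; fold change = 2^-2.06 = 0.240
Il2 has the largest |ΔΔCt| = 3.74.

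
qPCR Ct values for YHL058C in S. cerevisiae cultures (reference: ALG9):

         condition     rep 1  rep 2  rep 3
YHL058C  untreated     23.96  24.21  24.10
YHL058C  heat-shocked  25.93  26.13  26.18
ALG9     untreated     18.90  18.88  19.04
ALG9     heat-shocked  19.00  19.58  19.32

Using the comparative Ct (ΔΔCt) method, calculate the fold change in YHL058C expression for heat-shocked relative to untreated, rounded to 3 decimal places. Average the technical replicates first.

0.323

Mean Ct: YHL058C untreated 24.090; YHL058C heat-shocked 26.080; ALG9 untreated 18.940; ALG9 heat-shocked 19.300
ΔCt(untreated) = 24.090 − 18.940 = 5.150
ΔCt(heat-shocked) = 26.080 − 19.300 = 6.780
ΔΔCt = 6.780 − 5.150 = 1.630
Fold change = 2^(−1.630) = 0.3231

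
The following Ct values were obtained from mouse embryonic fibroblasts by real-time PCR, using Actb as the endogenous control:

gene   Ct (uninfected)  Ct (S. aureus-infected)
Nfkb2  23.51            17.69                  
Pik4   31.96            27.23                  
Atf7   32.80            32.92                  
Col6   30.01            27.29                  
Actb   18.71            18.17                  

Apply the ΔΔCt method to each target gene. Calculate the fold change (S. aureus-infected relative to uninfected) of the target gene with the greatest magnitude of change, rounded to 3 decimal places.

38.854

Nfkb2: ΔΔCt = (17.69−18.17) − (23.51−18.71) = -0.48 − 4.80 = -5.28; fold change = 2^5.28 = 38.854
Pik4: ΔΔCt = (27.23−18.17) − (31.96−18.71) = 9.06 − 13.25 = -4.19; fold change = 2^4.19 = 18.252
Atf7: ΔΔCt = (32.92−18.17) − (32.80−18.71) = 14.75 − 14.09 = 0.66; fold change = 2^-0.66 = 0.633
Col6: ΔΔCt = (27.29−18.17) − (30.01−18.71) = 9.12 − 11.30 = -2.18; fold change = 2^2.18 = 4.532
Nfkb2 has the largest |ΔΔCt| = 5.28.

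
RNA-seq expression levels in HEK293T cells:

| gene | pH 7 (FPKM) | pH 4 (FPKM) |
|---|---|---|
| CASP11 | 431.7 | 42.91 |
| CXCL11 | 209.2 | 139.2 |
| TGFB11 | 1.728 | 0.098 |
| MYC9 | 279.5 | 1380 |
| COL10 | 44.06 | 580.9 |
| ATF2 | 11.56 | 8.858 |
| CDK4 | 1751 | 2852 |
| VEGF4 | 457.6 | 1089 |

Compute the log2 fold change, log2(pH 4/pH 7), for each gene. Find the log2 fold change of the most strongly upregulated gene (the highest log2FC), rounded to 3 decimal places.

log2(42.91/431.7) = -3.331  (CASP11)
log2(139.2/209.2) = -0.588  (CXCL11)
log2(0.098/1.728) = -4.140  (TGFB11)
log2(1380/279.5) = 2.304  (MYC9)
log2(580.9/44.06) = 3.721  (COL10)
log2(8.858/11.56) = -0.384  (ATF2)
log2(2852/1751) = 0.704  (CDK4)
log2(1089/457.6) = 1.251  (VEGF4)
COL10 is most strongly upregulated.

3.721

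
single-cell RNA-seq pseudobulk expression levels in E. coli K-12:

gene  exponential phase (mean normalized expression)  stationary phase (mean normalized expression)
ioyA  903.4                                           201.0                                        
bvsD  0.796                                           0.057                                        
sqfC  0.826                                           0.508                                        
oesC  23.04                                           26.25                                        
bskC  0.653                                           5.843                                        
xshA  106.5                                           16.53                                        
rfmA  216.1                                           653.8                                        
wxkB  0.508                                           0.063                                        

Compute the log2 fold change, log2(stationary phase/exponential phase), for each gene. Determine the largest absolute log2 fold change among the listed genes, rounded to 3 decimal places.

log2(201.0/903.4) = -2.168  (ioyA)
log2(0.057/0.796) = -3.804  (bvsD)
log2(0.508/0.826) = -0.701  (sqfC)
log2(26.25/23.04) = 0.188  (oesC)
log2(5.843/0.653) = 3.162  (bskC)
log2(16.53/106.5) = -2.688  (xshA)
log2(653.8/216.1) = 1.597  (rfmA)
log2(0.063/0.508) = -3.011  (wxkB)
The largest magnitude belongs to bvsD.

3.804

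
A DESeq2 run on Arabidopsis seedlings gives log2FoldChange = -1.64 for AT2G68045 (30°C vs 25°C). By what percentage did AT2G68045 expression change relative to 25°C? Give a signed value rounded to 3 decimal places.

-67.914%

Fold change = 2^(-1.64) = 0.3209
Percent change = (FC − 1) × 100% = (0.3209 − 1) × 100 = -67.914%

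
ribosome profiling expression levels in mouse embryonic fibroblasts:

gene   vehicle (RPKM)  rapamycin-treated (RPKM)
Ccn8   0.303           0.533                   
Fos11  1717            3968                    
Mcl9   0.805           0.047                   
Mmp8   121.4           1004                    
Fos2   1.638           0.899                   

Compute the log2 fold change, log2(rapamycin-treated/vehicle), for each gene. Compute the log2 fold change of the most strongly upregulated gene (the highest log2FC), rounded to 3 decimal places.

log2(0.533/0.303) = 0.815  (Ccn8)
log2(3968/1717) = 1.209  (Fos11)
log2(0.047/0.805) = -4.098  (Mcl9)
log2(1004/121.4) = 3.048  (Mmp8)
log2(0.899/1.638) = -0.866  (Fos2)
Mmp8 is most strongly upregulated.

3.048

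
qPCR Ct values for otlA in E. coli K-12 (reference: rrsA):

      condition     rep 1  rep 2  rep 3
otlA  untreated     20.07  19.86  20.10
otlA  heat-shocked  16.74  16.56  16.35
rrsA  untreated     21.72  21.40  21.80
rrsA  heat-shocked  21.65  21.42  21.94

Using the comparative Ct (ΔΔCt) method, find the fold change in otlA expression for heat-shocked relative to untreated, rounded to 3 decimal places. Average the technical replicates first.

Mean Ct: otlA untreated 20.010; otlA heat-shocked 16.550; rrsA untreated 21.640; rrsA heat-shocked 21.670
ΔCt(untreated) = 20.010 − 21.640 = -1.630
ΔCt(heat-shocked) = 16.550 − 21.670 = -5.120
ΔΔCt = -5.120 − (-1.630) = -3.490
Fold change = 2^(−(-3.490)) = 2^3.490 = 11.2356

11.236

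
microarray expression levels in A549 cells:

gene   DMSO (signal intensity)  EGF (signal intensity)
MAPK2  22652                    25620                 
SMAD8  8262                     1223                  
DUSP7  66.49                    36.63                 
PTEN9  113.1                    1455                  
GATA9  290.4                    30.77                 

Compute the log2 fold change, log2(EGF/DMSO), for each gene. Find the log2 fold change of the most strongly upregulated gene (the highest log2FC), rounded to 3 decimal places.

3.685

log2(25620/22652) = 0.178  (MAPK2)
log2(1223/8262) = -2.756  (SMAD8)
log2(36.63/66.49) = -0.860  (DUSP7)
log2(1455/113.1) = 3.685  (PTEN9)
log2(30.77/290.4) = -3.238  (GATA9)
PTEN9 is most strongly upregulated.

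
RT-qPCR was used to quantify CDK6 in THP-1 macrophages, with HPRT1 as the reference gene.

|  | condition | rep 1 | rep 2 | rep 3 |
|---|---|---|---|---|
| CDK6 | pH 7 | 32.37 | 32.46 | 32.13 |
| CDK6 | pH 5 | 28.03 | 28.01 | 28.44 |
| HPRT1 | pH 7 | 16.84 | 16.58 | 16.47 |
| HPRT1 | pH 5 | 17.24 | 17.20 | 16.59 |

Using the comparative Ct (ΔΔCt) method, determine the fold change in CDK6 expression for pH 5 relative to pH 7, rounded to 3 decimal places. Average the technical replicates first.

23.264

Mean Ct: CDK6 pH 7 32.320; CDK6 pH 5 28.160; HPRT1 pH 7 16.630; HPRT1 pH 5 17.010
ΔCt(pH 7) = 32.320 − 16.630 = 15.690
ΔCt(pH 5) = 28.160 − 17.010 = 11.150
ΔΔCt = 11.150 − 15.690 = -4.540
Fold change = 2^(−(-4.540)) = 2^4.540 = 23.2636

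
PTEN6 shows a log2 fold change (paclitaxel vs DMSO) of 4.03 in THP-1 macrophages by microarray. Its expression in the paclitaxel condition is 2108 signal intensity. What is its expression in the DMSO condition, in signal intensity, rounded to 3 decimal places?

Fold change = 2^(4.03) = 16.3362
DMSO expression = 2108 / 16.3362 = 129.039

129.039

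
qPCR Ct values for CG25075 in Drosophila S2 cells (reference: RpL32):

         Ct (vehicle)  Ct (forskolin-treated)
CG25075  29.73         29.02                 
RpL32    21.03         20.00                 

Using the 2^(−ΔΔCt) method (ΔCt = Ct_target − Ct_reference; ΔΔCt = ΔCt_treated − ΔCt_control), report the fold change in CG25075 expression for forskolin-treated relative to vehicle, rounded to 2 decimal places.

0.80

ΔCt(vehicle) = 29.730 − 21.030 = 8.700
ΔCt(forskolin-treated) = 29.020 − 20.000 = 9.020
ΔΔCt = 9.020 − 8.700 = 0.320
Fold change = 2^(−0.320) = 0.801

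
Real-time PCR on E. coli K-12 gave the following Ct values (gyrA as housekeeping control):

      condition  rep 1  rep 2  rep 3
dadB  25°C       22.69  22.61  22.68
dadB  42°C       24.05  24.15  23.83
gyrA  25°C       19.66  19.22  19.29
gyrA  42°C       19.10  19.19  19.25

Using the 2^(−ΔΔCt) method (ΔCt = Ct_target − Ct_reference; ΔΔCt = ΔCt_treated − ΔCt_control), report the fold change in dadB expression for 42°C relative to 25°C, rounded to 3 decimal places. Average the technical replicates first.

0.339

Mean Ct: dadB 25°C 22.660; dadB 42°C 24.010; gyrA 25°C 19.390; gyrA 42°C 19.180
ΔCt(25°C) = 22.660 − 19.390 = 3.270
ΔCt(42°C) = 24.010 − 19.180 = 4.830
ΔΔCt = 4.830 − 3.270 = 1.560
Fold change = 2^(−1.560) = 0.3392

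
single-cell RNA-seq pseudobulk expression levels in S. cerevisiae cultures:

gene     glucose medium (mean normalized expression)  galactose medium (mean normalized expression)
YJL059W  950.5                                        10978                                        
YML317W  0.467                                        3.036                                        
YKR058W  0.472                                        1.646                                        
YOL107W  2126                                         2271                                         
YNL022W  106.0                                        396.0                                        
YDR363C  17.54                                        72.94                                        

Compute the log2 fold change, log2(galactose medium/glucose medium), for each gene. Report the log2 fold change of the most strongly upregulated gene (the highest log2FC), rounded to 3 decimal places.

log2(10978/950.5) = 3.530  (YJL059W)
log2(3.036/0.467) = 2.701  (YML317W)
log2(1.646/0.472) = 1.802  (YKR058W)
log2(2271/2126) = 0.095  (YOL107W)
log2(396.0/106.0) = 1.901  (YNL022W)
log2(72.94/17.54) = 2.056  (YDR363C)
YJL059W is most strongly upregulated.

3.530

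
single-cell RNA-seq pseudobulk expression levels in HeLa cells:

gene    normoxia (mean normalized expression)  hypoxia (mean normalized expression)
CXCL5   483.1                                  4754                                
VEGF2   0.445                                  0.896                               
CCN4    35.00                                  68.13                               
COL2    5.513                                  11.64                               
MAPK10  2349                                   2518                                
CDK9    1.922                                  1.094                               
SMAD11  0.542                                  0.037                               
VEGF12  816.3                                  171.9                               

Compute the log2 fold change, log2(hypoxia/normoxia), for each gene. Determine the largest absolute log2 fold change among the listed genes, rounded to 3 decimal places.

log2(4754/483.1) = 3.299  (CXCL5)
log2(0.896/0.445) = 1.010  (VEGF2)
log2(68.13/35.00) = 0.961  (CCN4)
log2(11.64/5.513) = 1.078  (COL2)
log2(2518/2349) = 0.100  (MAPK10)
log2(1.094/1.922) = -0.813  (CDK9)
log2(0.037/0.542) = -3.873  (SMAD11)
log2(171.9/816.3) = -2.248  (VEGF12)
The largest magnitude belongs to SMAD11.

3.873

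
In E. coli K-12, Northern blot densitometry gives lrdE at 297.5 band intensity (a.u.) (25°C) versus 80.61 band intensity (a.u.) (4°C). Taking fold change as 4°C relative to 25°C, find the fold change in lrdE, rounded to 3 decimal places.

Fold change = 80.61 / 297.5 = 0.2710
lrdE is downregulated.

0.271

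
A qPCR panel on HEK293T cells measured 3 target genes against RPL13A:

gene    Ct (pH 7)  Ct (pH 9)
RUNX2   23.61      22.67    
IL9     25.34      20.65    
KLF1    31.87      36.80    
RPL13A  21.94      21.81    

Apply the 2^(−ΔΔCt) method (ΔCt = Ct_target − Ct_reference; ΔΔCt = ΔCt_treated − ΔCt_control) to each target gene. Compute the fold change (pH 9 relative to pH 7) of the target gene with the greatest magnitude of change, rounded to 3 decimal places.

0.030

RUNX2: ΔΔCt = (22.67−21.81) − (23.61−21.94) = 0.86 − 1.67 = -0.81; fold change = 2^0.81 = 1.753
IL9: ΔΔCt = (20.65−21.81) − (25.34−21.94) = -1.16 − 3.40 = -4.56; fold change = 2^4.56 = 23.588
KLF1: ΔΔCt = (36.80−21.81) − (31.87−21.94) = 14.99 − 9.93 = 5.06; fold change = 2^-5.06 = 0.030
KLF1 has the largest |ΔΔCt| = 5.06.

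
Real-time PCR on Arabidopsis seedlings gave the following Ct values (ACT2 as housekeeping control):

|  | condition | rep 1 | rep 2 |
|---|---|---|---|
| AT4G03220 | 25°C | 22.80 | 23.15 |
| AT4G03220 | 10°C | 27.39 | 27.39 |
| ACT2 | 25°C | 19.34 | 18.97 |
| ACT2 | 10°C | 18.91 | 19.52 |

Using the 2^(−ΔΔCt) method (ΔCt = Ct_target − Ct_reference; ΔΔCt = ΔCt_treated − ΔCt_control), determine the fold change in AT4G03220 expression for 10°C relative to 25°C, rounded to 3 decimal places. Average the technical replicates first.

0.049

Mean Ct: AT4G03220 25°C 22.975; AT4G03220 10°C 27.390; ACT2 25°C 19.155; ACT2 10°C 19.215
ΔCt(25°C) = 22.975 − 19.155 = 3.820
ΔCt(10°C) = 27.390 − 19.215 = 8.175
ΔΔCt = 8.175 − 3.820 = 4.355
Fold change = 2^(−4.355) = 0.0489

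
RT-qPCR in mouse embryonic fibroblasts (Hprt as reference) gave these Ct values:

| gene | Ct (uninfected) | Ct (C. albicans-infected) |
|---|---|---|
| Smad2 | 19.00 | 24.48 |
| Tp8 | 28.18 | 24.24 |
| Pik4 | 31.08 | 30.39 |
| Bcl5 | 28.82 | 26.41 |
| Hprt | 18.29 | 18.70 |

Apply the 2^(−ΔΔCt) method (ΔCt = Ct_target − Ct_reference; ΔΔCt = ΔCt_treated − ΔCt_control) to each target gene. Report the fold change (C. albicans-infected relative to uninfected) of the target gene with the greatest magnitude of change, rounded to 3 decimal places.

Smad2: ΔΔCt = (24.48−18.70) − (19.00−18.29) = 5.78 − 0.71 = 5.07; fold change = 2^-5.07 = 0.030
Tp8: ΔΔCt = (24.24−18.70) − (28.18−18.29) = 5.54 − 9.89 = -4.35; fold change = 2^4.35 = 20.393
Pik4: ΔΔCt = (30.39−18.70) − (31.08−18.29) = 11.69 − 12.79 = -1.10; fold change = 2^1.10 = 2.144
Bcl5: ΔΔCt = (26.41−18.70) − (28.82−18.29) = 7.71 − 10.53 = -2.82; fold change = 2^2.82 = 7.062
Smad2 has the largest |ΔΔCt| = 5.07.

0.030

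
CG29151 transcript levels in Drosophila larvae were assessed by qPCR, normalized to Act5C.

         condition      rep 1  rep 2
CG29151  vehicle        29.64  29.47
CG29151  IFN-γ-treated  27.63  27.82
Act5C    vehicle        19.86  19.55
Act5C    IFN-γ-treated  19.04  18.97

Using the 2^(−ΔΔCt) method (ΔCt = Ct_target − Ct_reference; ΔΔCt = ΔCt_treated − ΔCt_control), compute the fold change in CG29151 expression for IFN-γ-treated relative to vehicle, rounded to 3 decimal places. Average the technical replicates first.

Mean Ct: CG29151 vehicle 29.555; CG29151 IFN-γ-treated 27.725; Act5C vehicle 19.705; Act5C IFN-γ-treated 19.005
ΔCt(vehicle) = 29.555 − 19.705 = 9.850
ΔCt(IFN-γ-treated) = 27.725 − 19.005 = 8.720
ΔΔCt = 8.720 − 9.850 = -1.130
Fold change = 2^(−(-1.130)) = 2^1.130 = 2.1886

2.189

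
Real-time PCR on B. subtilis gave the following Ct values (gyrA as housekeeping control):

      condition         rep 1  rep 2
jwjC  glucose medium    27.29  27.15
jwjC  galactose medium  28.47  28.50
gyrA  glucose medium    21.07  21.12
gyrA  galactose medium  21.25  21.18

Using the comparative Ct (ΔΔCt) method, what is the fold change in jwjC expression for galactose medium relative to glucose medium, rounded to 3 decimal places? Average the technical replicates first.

Mean Ct: jwjC glucose medium 27.220; jwjC galactose medium 28.485; gyrA glucose medium 21.095; gyrA galactose medium 21.215
ΔCt(glucose medium) = 27.220 − 21.095 = 6.125
ΔCt(galactose medium) = 28.485 − 21.215 = 7.270
ΔΔCt = 7.270 − 6.125 = 1.145
Fold change = 2^(−1.145) = 0.4522

0.452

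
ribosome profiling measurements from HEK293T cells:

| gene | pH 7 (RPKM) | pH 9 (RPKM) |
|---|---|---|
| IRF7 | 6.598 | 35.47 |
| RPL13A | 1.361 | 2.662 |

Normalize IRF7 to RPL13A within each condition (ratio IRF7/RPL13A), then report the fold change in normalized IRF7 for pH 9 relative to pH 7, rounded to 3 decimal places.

IRF7/RPL13A (pH 7) = 6.598 / 1.361 = 4.8479
IRF7/RPL13A (pH 9) = 35.47 / 2.662 = 13.325
Fold change = 13.325 / 4.8479 = 2.7485

2.749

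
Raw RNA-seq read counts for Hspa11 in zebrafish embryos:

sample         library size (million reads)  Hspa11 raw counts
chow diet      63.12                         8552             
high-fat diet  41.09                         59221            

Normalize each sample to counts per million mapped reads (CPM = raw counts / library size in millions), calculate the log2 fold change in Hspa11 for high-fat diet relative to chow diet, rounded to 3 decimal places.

3.411

CPM(chow diet) = 8552 / 63.12 = 135.4880
CPM(high-fat diet) = 59221 / 41.09 = 1441.2509
Fold change = 1441.2509 / 135.4880 = 10.63748
log2(10.63748) = 3.4111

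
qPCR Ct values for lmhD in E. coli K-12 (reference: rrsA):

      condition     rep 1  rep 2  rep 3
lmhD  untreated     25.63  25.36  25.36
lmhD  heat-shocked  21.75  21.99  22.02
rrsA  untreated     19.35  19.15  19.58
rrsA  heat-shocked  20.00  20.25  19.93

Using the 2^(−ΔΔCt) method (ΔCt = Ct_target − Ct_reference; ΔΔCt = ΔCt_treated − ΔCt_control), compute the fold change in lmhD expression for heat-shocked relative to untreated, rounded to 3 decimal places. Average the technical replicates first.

18.765

Mean Ct: lmhD untreated 25.450; lmhD heat-shocked 21.920; rrsA untreated 19.360; rrsA heat-shocked 20.060
ΔCt(untreated) = 25.450 − 19.360 = 6.090
ΔCt(heat-shocked) = 21.920 − 20.060 = 1.860
ΔΔCt = 1.860 − 6.090 = -4.230
Fold change = 2^(−(-4.230)) = 2^4.230 = 18.7654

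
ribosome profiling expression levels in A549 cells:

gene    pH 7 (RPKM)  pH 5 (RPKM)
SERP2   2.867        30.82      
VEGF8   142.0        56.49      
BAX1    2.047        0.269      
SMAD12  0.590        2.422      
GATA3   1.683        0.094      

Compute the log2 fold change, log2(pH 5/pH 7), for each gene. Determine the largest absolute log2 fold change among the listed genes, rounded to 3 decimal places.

log2(30.82/2.867) = 3.426  (SERP2)
log2(56.49/142.0) = -1.330  (VEGF8)
log2(0.269/2.047) = -2.928  (BAX1)
log2(2.422/0.590) = 2.037  (SMAD12)
log2(0.094/1.683) = -4.162  (GATA3)
The largest magnitude belongs to GATA3.

4.162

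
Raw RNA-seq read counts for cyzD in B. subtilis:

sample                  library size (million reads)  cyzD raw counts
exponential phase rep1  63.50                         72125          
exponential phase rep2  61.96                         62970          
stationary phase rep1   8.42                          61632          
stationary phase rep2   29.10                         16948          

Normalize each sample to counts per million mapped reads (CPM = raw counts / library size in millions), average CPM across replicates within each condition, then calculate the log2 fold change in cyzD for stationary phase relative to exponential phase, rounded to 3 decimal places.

CPM(exponential phase rep1) = 72125 / 63.50 = 1135.8268
CPM(exponential phase rep2) = 62970 / 61.96 = 1016.3008
CPM(stationary phase rep1) = 61632 / 8.42 = 7319.7150
CPM(stationary phase rep2) = 16948 / 29.10 = 582.4055
mean CPM(exponential phase) = 1076.0638; mean CPM(stationary phase) = 3951.0602
Fold change = 3951.0602 / 1076.0638 = 3.67177
log2(3.67177) = 1.8765

1.876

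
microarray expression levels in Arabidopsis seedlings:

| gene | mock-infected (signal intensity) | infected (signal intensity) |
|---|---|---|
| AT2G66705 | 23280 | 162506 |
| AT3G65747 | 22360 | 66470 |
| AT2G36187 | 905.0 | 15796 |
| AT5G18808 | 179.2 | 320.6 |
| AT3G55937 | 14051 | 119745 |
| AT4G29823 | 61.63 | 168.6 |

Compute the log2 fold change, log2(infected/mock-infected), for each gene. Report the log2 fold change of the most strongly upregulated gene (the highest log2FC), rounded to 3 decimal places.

log2(162506/23280) = 2.803  (AT2G66705)
log2(66470/22360) = 1.572  (AT3G65747)
log2(15796/905.0) = 4.125  (AT2G36187)
log2(320.6/179.2) = 0.839  (AT5G18808)
log2(119745/14051) = 3.091  (AT3G55937)
log2(168.6/61.63) = 1.452  (AT4G29823)
AT2G36187 is most strongly upregulated.

4.125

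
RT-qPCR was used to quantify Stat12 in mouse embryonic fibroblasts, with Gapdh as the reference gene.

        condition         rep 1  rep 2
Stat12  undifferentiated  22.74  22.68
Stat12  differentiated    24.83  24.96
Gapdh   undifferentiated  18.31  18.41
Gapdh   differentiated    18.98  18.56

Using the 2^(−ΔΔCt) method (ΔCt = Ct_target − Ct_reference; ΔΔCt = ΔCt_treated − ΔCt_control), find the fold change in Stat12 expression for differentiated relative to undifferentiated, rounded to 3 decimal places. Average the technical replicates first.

Mean Ct: Stat12 undifferentiated 22.710; Stat12 differentiated 24.895; Gapdh undifferentiated 18.360; Gapdh differentiated 18.770
ΔCt(undifferentiated) = 22.710 − 18.360 = 4.350
ΔCt(differentiated) = 24.895 − 18.770 = 6.125
ΔΔCt = 6.125 − 4.350 = 1.775
Fold change = 2^(−1.775) = 0.2922

0.292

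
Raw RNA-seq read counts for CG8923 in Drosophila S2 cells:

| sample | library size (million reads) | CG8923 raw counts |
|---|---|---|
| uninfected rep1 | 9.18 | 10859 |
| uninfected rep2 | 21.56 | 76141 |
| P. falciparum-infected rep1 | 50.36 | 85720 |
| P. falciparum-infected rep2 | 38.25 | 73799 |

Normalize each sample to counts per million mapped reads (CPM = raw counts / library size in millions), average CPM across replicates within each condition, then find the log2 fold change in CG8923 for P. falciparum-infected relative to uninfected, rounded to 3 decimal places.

CPM(uninfected rep1) = 10859 / 9.18 = 1182.8976
CPM(uninfected rep2) = 76141 / 21.56 = 3531.5863
CPM(P. falciparum-infected rep1) = 85720 / 50.36 = 1702.1446
CPM(P. falciparum-infected rep2) = 73799 / 38.25 = 1929.3856
mean CPM(uninfected) = 2357.2419; mean CPM(P. falciparum-infected) = 1815.7651
Fold change = 1815.7651 / 2357.2419 = 0.77029
log2(0.77029) = -0.3765

-0.377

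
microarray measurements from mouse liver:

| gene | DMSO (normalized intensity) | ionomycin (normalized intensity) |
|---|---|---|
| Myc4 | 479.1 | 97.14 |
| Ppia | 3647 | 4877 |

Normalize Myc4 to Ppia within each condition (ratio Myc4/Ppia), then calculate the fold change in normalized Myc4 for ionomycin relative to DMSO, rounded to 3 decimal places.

0.152

Myc4/Ppia (DMSO) = 479.1 / 3647 = 0.13137
Myc4/Ppia (ionomycin) = 97.14 / 4877 = 0.019918
Fold change = 0.019918 / 0.13137 = 0.1516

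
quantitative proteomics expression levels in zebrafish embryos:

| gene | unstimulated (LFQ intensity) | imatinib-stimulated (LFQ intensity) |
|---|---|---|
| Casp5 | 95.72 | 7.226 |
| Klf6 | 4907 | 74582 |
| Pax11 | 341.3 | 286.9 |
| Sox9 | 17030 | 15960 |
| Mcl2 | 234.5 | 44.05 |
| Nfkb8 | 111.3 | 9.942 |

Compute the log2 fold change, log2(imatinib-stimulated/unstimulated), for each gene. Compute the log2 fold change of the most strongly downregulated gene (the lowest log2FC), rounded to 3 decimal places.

log2(7.226/95.72) = -3.728  (Casp5)
log2(74582/4907) = 3.926  (Klf6)
log2(286.9/341.3) = -0.250  (Pax11)
log2(15960/17030) = -0.094  (Sox9)
log2(44.05/234.5) = -2.412  (Mcl2)
log2(9.942/111.3) = -3.485  (Nfkb8)
Casp5 is most strongly downregulated.

-3.728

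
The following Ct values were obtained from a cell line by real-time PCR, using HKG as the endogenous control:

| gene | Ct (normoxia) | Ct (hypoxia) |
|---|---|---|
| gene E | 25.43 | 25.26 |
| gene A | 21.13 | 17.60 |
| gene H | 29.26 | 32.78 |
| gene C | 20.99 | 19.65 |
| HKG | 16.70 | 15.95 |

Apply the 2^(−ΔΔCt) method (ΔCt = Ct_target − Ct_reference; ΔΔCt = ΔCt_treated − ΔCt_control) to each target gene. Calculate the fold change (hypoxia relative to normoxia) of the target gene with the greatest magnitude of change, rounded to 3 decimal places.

gene E: ΔΔCt = (25.26−15.95) − (25.43−16.70) = 9.31 − 8.73 = 0.58; fold change = 2^-0.58 = 0.669
gene A: ΔΔCt = (17.60−15.95) − (21.13−16.70) = 1.65 − 4.43 = -2.78; fold change = 2^2.78 = 6.869
gene H: ΔΔCt = (32.78−15.95) − (29.26−16.70) = 16.83 − 12.56 = 4.27; fold change = 2^-4.27 = 0.052
gene C: ΔΔCt = (19.65−15.95) − (20.99−16.70) = 3.70 − 4.29 = -0.59; fold change = 2^0.59 = 1.505
gene H has the largest |ΔΔCt| = 4.27.

0.052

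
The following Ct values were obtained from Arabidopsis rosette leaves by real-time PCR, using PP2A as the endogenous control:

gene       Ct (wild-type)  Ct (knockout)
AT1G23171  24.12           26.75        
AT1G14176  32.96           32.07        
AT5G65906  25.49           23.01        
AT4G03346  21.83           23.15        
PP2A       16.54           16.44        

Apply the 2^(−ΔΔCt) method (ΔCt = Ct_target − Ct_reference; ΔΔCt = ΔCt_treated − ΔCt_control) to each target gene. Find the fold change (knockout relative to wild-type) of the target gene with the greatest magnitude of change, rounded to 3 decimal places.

AT1G23171: ΔΔCt = (26.75−16.44) − (24.12−16.54) = 10.31 − 7.58 = 2.73; fold change = 2^-2.73 = 0.151
AT1G14176: ΔΔCt = (32.07−16.44) − (32.96−16.54) = 15.63 − 16.42 = -0.79; fold change = 2^0.79 = 1.729
AT5G65906: ΔΔCt = (23.01−16.44) − (25.49−16.54) = 6.57 − 8.95 = -2.38; fold change = 2^2.38 = 5.205
AT4G03346: ΔΔCt = (23.15−16.44) − (21.83−16.54) = 6.71 − 5.29 = 1.42; fold change = 2^-1.42 = 0.374
AT1G23171 has the largest |ΔΔCt| = 2.73.

0.151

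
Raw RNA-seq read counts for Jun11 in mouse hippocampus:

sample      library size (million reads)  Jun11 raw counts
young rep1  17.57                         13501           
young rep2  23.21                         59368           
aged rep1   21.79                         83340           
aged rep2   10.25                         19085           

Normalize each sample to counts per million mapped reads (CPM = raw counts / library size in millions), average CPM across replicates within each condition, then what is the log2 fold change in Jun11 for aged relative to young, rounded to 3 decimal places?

0.774

CPM(young rep1) = 13501 / 17.57 = 768.4121
CPM(young rep2) = 59368 / 23.21 = 2557.8630
CPM(aged rep1) = 83340 / 21.79 = 3824.6902
CPM(aged rep2) = 19085 / 10.25 = 1861.9512
mean CPM(young) = 1663.1375; mean CPM(aged) = 2843.3207
Fold change = 2843.3207 / 1663.1375 = 1.70961
log2(1.70961) = 0.7737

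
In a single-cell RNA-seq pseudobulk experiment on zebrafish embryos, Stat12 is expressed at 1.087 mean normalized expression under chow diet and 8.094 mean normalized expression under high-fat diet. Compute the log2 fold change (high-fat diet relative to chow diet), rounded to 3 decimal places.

Fold change = 8.094 / 1.087 = 7.4462
log2(7.4462) = 2.8965

2.897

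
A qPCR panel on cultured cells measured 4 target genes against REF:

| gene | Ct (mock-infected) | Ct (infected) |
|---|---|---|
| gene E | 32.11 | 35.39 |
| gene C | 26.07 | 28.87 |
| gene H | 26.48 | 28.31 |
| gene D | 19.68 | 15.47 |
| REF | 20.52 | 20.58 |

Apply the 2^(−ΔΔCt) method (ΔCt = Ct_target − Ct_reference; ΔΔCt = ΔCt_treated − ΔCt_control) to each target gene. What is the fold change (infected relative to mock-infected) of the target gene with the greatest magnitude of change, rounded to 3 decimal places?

19.293

gene E: ΔΔCt = (35.39−20.58) − (32.11−20.52) = 14.81 − 11.59 = 3.22; fold change = 2^-3.22 = 0.107
gene C: ΔΔCt = (28.87−20.58) − (26.07−20.52) = 8.29 − 5.55 = 2.74; fold change = 2^-2.74 = 0.150
gene H: ΔΔCt = (28.31−20.58) − (26.48−20.52) = 7.73 − 5.96 = 1.77; fold change = 2^-1.77 = 0.293
gene D: ΔΔCt = (15.47−20.58) − (19.68−20.52) = -5.11 − (-0.84) = -4.27; fold change = 2^4.27 = 19.293
gene D has the largest |ΔΔCt| = 4.27.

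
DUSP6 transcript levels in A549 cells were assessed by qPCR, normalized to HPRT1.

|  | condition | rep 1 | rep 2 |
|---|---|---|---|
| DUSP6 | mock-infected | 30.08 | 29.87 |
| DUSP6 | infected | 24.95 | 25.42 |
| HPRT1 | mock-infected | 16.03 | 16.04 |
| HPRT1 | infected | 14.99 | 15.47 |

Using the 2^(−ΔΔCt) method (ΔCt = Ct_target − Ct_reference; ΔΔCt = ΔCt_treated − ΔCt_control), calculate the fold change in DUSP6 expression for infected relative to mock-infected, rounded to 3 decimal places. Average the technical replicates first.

15.835

Mean Ct: DUSP6 mock-infected 29.975; DUSP6 infected 25.185; HPRT1 mock-infected 16.035; HPRT1 infected 15.230
ΔCt(mock-infected) = 29.975 − 16.035 = 13.940
ΔCt(infected) = 25.185 − 15.230 = 9.955
ΔΔCt = 9.955 − 13.940 = -3.985
Fold change = 2^(−(-3.985)) = 2^3.985 = 15.8345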